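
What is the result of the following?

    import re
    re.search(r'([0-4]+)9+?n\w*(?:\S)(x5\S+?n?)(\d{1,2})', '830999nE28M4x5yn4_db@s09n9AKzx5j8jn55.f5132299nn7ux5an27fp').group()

'30999nE28M4x5yn4'

The pattern matches one or more of a character in [0-4] (captured); then one or more of a literal '9' (lazy), then the literal 'n', then zero or more of a word character; then a non-whitespace character (non-capturing group); then the literal 'x5', then one or more of a non-whitespace character (lazy), then optionally a literal 'n' (captured); then 1 to 2 of a digit (captured).
A non-greedy quantifier consumes as few characters as it can — just enough that the remainder of the pattern still matches from where it stops; whatever follows it matches normally.
`search` walks the string left to right and returns the first match it finds.
The match spans [1:17] → '30999nE28M4x5yn4'.
Captured: group 1 = '30', group 2 = 'x5yn', group 3 = '4'.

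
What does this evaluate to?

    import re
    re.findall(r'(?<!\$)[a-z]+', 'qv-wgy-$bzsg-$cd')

['qv', 'wgy', 'zsg', 'd']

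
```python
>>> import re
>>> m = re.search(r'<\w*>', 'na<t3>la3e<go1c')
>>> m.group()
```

'<t3>'

The match spans [2:6] → '<t3>'.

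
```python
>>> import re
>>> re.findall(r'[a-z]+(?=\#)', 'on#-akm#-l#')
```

['on', 'akm', 'l']

The lookaround is zero-width — it requires the adjacent text to match without consuming it, so the asserted text isn't part of the match.
Scanning left to right: at [0:2] → 'on'; at [4:7] → 'akm'; at [9:10] → 'l'.
`findall` yields the raw match text (3 of them) because the pattern has no groups.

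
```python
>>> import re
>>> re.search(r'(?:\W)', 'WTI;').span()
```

(3, 4)

The match spans [3:4] → ';'.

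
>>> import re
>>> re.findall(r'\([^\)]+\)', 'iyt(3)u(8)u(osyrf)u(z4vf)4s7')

['(3)', '(8)', '(osyrf)', '(z4vf)']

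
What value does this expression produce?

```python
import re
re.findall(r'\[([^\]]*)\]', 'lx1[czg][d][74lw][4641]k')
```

`findall` collects group 1 from each match (4 total).

['czg', 'd', '74lw', '4641']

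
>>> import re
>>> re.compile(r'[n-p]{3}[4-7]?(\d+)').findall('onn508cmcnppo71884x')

Pattern: exactly 3 of a character in [n-p]; then optionally a character in [4-7]; then one or more of a digit (captured).
One capturing group, so `findall` returns just the captured substring from each match — 2 in all.

['08', '1884']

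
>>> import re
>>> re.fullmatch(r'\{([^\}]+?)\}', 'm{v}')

None

`re.fullmatch` requires the pattern to consume the entire string.
Here the pattern can't cover the whole string, so the call returns None.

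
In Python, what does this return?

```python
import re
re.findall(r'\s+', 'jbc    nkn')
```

['    ']

Since nothing is captured, `findall` lists the 1 matched substring directly.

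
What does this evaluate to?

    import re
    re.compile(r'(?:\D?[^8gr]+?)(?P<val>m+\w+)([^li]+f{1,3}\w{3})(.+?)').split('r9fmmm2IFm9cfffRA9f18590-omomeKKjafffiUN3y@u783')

['', 'mmm2IFm9cfffRA9f18590', '-omomeKKjafffiUN', '3', 'y@u783']

This matches optionally a non-digit, then one or more of any character except [8gr] (lazy) (non-capturing group); then one or more of a literal 'm', then one or more of a word character (captured as 'val'); then one or more of any character except [li], then 1 to 3 of a literal 'f', then exactly 3 of a word character (captured); then one or more of any character (lazy) (captured).
Matches to split on: at [0:41] → 'r9fmmm2IFm9cfffRA9f18590-omomeKKjafffiUN3'.
Because the pattern has a capturing group, `split` also inserts each captured text between the pieces.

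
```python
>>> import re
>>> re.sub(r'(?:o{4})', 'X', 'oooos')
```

This matches exactly 4 of a literal 'o' (non-capturing group).
Matches: at [0:4] → 'oooo'.
`sub` substitutes 'X' at each match site.

'Xs'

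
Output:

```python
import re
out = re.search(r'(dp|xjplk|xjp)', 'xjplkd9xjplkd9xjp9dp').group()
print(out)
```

xjplk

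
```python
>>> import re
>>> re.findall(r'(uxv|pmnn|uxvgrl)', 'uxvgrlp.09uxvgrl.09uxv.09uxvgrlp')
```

['uxv', 'uxv', 'uxv', 'uxv']

Alternation isn't longest-match — the leftmost alternative that fits at this position is chosen.
Because there's exactly one group, `findall` drops the full match and keeps group 1 from each hit.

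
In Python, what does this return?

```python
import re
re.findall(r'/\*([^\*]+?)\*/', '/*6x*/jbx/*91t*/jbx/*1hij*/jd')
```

['6x', '91t', '1hij']

Walking the string: at [0:6] match '/*6x*/', group 1 = '6x'; at [9:16] match '/*91t*/', group 1 = '91t'; at [19:27] match '/*1hij*/', group 1 = '1hij'.
With a single group, `findall` returns only what that group captured — 3 items.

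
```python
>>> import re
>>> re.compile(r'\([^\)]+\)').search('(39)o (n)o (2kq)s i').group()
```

The match spans [0:4] → '(39)'.

'(39)'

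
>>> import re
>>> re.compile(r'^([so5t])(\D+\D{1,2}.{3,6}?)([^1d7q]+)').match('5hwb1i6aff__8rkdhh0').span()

(0, 15)

The pattern matches anchored at the start of the string; then one of [so5t] (captured); then one or more of a non-digit, then 1 to 2 of a non-digit, then 3 to 6 of any character (lazy) (captured); then one or more of any character except [1d7q] (captured).
`re.match` only tries the pattern at the start of the string.
The match spans [0:15] → '5hwb1i6aff__8rk'.
Captured: group 1 = '5', group 2 = 'hwb1i6', group 3 = 'aff__8rk'.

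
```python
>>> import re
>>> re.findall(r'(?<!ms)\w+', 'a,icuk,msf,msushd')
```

Because the assertion is negative and zero-width, positions next to the forbidden text are skipped.
With no groups in the pattern, `findall` gives back each whole match — 4 here.

['a', 'icuk', 'msf', 'msushd']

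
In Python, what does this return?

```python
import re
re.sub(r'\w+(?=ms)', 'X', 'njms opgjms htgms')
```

The `(?=…)`/`(?<=…)` assertion just peeks at neighbouring text; it doesn't advance the match position.
Every occurrence is swapped for 'X'.

'Xms Xms Xms'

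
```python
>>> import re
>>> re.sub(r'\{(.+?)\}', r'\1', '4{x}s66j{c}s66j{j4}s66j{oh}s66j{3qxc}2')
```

'4xs66jcs66jj4s66johs66j3qxc2'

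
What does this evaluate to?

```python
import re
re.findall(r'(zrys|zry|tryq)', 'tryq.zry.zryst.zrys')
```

['tryq', 'zry', 'zrys', 'zrys']

Branches in `(...|...)` are attempted left-to-right; the first branch that allows the whole pattern to succeed is taken.
One capturing group, so `findall` returns just the captured substring from each match — 4 in all.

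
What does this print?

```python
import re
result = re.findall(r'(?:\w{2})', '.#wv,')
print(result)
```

['wv']

The pattern matches exactly 2 of a word character (non-capturing group).
Walking the string: at [2:4] → 'wv'.
`findall` yields the raw match text (1 of them) because the pattern has no groups.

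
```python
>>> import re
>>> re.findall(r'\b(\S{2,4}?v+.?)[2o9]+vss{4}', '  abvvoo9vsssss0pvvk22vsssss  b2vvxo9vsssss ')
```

['abvvo', 'b2vvx']

The pattern matches a word boundary (`\b`, zero-width); then 2 to 4 of a non-whitespace character (lazy), then one or more of a literal 'v', then optionally any character (captured); then one or more of one of [2o9], then the literal 'vs', then exactly 4 of a literal 's'.
Matches: at [2:15] match 'abvvoo9vsssss', group 1 = 'abvvo'; at [30:43] match 'b2vvxo9vsssss', group 1 = 'b2vvx'.
One capturing group, so `findall` returns just the captured substring from each match — 2 in all.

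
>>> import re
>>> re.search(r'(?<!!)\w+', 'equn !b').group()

A negative assertion filters positions out without eating any characters.
The match spans [0:4] → 'equn'.

'equn'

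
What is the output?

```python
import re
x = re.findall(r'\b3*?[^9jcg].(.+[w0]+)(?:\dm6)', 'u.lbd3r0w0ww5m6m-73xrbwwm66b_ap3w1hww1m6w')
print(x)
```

['lbd3r0w0ww5m6m-73xrbwwm66b_ap3w1hww']

Pattern: a word boundary (`\b`, zero-width); then zero or more of a literal '3' (lazy); then any character except [9jcg], then any character; then one or more of any character, then one or more of one of [w0] (captured); then a digit, then the literal 'm6' (non-capturing group).
`findall` collects group 1 from the one match (1 total).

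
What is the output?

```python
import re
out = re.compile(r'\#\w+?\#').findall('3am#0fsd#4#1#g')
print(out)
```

['#0fsd#', '#1#']

Since nothing is captured, `findall` lists the 2 matched substrings directly.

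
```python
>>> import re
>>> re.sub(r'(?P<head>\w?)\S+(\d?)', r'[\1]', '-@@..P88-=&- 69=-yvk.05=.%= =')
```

This matches optionally a word character (captured as 'head'); then one or more of a non-whitespace character; then optionally a digit (captured).
Matches: at [0:12] → '-@@..P88-=&-'; at [13:27] → '69=-yvk.05=.%='; at [28:29] → '='.
The replacement refers to a captured group, so each match is rewritten using its own captured text.

'[] [6] []'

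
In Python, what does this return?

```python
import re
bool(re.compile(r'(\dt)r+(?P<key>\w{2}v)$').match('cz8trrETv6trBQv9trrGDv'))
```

False

This matches a digit, then the literal 't' (captured); then one or more of a literal 'r'; then exactly 2 of a word character, then the literal 'v' (captured as 'key'); then anchored at the end.
`re.match` won't scan ahead — the pattern has to work from the very first character.
Here the pattern fails at index 0, so the call returns None, and `bool(None)` is False.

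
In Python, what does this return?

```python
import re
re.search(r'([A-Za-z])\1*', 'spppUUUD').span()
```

(0, 1)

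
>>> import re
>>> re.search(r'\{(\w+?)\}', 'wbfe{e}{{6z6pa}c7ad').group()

'{e}'

The match spans [4:7] → '{e}'.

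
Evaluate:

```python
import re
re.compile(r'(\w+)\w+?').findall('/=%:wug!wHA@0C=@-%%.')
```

The pattern matches one or more of a word character (captured); then one or more of a word character (lazy).
Scanning left to right: at [4:7] match 'wug', group 1 = 'wu'; at [8:11] match 'wHA', group 1 = 'wH'; at [12:14] match '0C', group 1 = '0'.
`findall` collects group 1 from each match (3 total).

['wu', 'wH', '0']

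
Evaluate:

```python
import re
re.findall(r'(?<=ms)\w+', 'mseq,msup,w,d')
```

The `(?=…)`/`(?<=…)` assertion just peeks at neighbouring text; it doesn't advance the match position.
Walking the string: at [2:4] → 'eq'; at [7:9] → 'up'.
With no groups in the pattern, `findall` gives back each whole match — 2 here.

['eq', 'up']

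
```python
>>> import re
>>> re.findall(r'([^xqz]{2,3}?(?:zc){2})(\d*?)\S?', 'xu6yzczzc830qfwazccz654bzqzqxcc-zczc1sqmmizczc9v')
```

[('cc-zczc', ''), ('mmizczc', '')]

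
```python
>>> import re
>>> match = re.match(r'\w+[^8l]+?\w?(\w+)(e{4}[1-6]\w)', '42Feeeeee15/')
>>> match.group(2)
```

'eeee15'

The pattern matches one or more of a word character, then one or more of any character except [8l] (lazy), then optionally a word character; then one or more of a word character (captured); then exactly 4 of the literal 'e', then a character in [1-6], then a word character (captured).
`re.match` won't scan ahead — the pattern has to work from the very first character.
The match spans [0:11] → '42Feeeeee15'.
Captured: group 1 = 'e', group 2 = 'eeee15'.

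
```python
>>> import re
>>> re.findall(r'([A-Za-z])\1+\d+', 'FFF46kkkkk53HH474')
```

The backreference `\1` re-matches whatever the first group consumed, character for character.
Because there's exactly one group, `findall` drops the full match and keeps group 1 from each hit.

['F', 'k', 'H']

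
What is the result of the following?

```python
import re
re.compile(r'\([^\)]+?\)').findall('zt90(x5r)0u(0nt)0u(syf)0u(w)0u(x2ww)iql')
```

['(x5r)', '(0nt)', '(syf)', '(w)', '(x2ww)']

`findall` yields the raw match text (5 of them) because the pattern has no groups.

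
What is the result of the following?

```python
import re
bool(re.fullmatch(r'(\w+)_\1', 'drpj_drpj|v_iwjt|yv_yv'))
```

`fullmatch` succeeds only if the pattern covers the string from start to end.
Here there's no way to consume every character, so the call returns None, and `bool(None)` is False.

False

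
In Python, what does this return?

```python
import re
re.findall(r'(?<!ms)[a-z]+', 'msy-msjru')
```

['msy', 'msjru']

Because the assertion is negative and zero-width, positions next to the forbidden text are skipped.
Scanning left to right: at [0:3] → 'msy'; at [4:9] → 'msjru'.
With no groups in the pattern, `findall` gives back each whole match — 2 here.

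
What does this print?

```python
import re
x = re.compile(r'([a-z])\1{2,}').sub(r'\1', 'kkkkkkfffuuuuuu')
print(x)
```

kfu

The backreference `\1` re-matches whatever the first group consumed, character for character.
Matches: at [0:6] → 'kkkkkk'; at [6:9] → 'fff'; at [9:15] → 'uuuuuu'.
`\1` in the replacement pulls in group 1's text for each match.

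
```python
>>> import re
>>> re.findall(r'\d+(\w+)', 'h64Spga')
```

This matches one or more of a digit; then one or more of a word character (captured).
Matches: at [1:7] match '64Spga', group 1 = 'Spga'.
One capturing group, so `findall` returns just the captured substring from the one match — 1 in all.

['Spga']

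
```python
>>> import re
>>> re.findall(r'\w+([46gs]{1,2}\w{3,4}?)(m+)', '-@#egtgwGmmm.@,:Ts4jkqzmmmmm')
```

A `+?`/`*?`/`{m,n}?` starts at its minimum and grows only as far as needed for what follows to match.
Multiple groups make `findall` return tuples — one 2-tuple for each match.

[('gwGm', 'mm'), ('4jkqz', 'mmmmm')]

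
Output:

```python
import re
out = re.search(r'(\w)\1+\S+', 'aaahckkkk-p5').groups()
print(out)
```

`\1` is not a pattern — it's the concrete string captured by group 1, re-applied verbatim.
`re.search` scans for the first position where the pattern succeeds.
The match spans [0:12] → 'aaahckkkk-p5'.
Captured: group 1 = 'a'.

('a',)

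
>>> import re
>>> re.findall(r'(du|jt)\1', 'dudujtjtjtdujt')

['du', 'jt']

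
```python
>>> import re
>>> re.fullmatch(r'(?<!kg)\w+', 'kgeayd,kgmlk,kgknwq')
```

None

For `fullmatch`, every character of the input must be accounted for by the pattern.
Here the pattern can't cover the whole string, so the call returns None.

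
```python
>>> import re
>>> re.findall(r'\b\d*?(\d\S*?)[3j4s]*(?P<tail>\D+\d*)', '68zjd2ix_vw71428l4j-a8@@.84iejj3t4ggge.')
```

2 groups means each result is a tuple of 2 captured strings — 2 here.

[('68', 'zjd2'), ('8', 'iejj3')]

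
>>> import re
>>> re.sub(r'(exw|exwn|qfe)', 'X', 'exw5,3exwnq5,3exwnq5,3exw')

Alternation tries branches left to right and keeps the first one that lets the overall match succeed at that position.
Matches: at [0:3] → 'exw'; at [6:9] → 'exw'; at [14:17] → 'exw'; at [22:25] → 'exw'.
Every occurrence is swapped for 'X'.

'X5,3Xnq5,3Xnq5,3X'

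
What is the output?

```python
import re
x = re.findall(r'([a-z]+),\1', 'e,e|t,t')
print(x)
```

`\1` has to match the exact text group 1 already captured.
Matches: at [0:3] match 'e,e', group 1 = 'e'; at [4:7] match 't,t', group 1 = 't'.
One capturing group, so `findall` returns just the captured substring from each match — 2 in all.

['e', 't']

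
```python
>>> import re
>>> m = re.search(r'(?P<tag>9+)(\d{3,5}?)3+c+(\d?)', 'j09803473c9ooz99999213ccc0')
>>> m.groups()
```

This matches one or more of a literal '9' (captured as 'tag'); then 3 to 5 of a digit (lazy) (captured); then one or more of a literal '3', then one or more of the literal 'c'; then optionally a digit (captured).
`re.search` scans for the first position where the pattern succeeds.
The match spans [2:11] → '9803473c9'.
Captured: group 1 = '9', group 2 = '80347', group 3 = '9'.

('9', '80347', '9')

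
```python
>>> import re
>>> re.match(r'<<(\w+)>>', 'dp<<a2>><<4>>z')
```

None

`re.match` only tries the pattern at the start of the string.
Here position 0 doesn't satisfy it, so the call returns None.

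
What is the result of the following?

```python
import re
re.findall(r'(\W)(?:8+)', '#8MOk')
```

['#']

The pattern matches a non-word character (captured); then one or more of a literal '8' (non-capturing group).
Scanning left to right: at [0:2] match '#8', group 1 = '#'.
One capturing group, so `findall` returns just the captured substring from the one match — 1 in all.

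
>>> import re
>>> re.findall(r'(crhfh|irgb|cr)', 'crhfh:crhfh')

['crhfh', 'crhfh']

Branches in `(...|...)` are attempted left-to-right; the first branch that allows the whole pattern to succeed is taken.
Walking the string: at [0:5] match 'crhfh', group 1 = 'crhfh'; at [6:11] match 'crhfh', group 1 = 'crhfh'.
Because there's exactly one group, `findall` drops the full match and keeps group 1 from each hit.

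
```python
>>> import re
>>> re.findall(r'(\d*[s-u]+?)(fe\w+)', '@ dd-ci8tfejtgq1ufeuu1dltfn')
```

[('8t', 'fejtgq1ufeuu1dltfn')]

Pattern: zero or more of a digit, then one or more of a character in [s-u] (lazy) (captured); then the literal 'fe', then one or more of a word character (captured).
Matches: at [7:27] match '8tfejtgq1ufeuu1dltfn', groups = ('8t', 'fejtgq1ufeuu1dltfn').
2 groups means the one result is a tuple of 2 captured strings — 1 here.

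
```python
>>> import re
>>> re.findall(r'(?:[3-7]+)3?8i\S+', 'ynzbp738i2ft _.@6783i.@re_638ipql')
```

This matches one or more of a character in [3-7] (non-capturing group); then optionally a literal '3', then the literal '8i'; then one or more of a non-whitespace character.
Walking the string: at [5:12] → '738i2ft'; at [26:33] → '638ipql'.
`findall` yields the raw match text (2 of them) because the pattern has no groups.

['738i2ft', '638ipql']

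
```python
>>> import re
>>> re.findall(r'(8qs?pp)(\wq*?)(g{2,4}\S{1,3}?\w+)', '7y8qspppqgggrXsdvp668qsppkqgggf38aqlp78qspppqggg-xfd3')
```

Multiple groups make `findall` return tuples — one 3-tuple for the one match.

[('8qspp', 'pq', 'gggrXsdvp668qsppkqgggf38aqlp78qspppqggg')]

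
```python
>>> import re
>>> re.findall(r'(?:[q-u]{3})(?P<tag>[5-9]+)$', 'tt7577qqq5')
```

The pattern matches exactly 3 of a character in [q-u] (non-capturing group); then one or more of a character in [5-9] (captured as 'tag'); then anchored at the end.
Because there's exactly one group, `findall` drops the full match and keeps group 1 from the one hit.

['5']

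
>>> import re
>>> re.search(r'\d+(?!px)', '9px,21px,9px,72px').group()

'2'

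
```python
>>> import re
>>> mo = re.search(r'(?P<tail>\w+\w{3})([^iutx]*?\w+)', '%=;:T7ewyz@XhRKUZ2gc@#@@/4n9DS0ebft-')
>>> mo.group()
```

The pattern matches one or more of a word character, then exactly 3 of a word character (captured as 'tail'); then zero or more of any character except [iutx] (lazy), then one or more of a word character (captured).
A `+?`/`*?`/`{m,n}?` starts at its minimum and grows only as far as needed for what follows to match.
`re.search` tries every starting position until one works.
The match spans [4:20] → 'T7ewyz@XhRKUZ2gc'.
Captured: group 1 = 'T7ewyz', group 2 = '@XhRKUZ2gc'.

'T7ewyz@XhRKUZ2gc'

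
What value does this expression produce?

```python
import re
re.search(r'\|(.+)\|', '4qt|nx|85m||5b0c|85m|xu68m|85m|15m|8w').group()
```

'|nx|85m||5b0c|85m|xu68m|85m|15m|'

The match spans [3:35] → '|nx|85m||5b0c|85m|xu68m|85m|15m|'.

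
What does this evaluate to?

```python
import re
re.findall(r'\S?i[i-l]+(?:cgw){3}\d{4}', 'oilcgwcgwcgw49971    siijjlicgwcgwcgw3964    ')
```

['oilcgwcgwcgw4997', 'siijjlicgwcgwcgw3964']

This matches optionally a non-whitespace character, then a literal 'i', then one or more of a character in [i-l]; then the literal 'cgw' repeated 3 times, then exactly 4 of a digit.
Matches: at [0:16] → 'oilcgwcgwcgw4997'; at [21:41] → 'siijjlicgwcgwcgw3964'.
With no groups in the pattern, `findall` gives back each whole match — 2 here.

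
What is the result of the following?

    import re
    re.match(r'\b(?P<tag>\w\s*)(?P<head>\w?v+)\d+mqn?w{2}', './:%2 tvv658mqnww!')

None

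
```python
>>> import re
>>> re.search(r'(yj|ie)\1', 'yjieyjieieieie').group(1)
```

The match spans [6:10] → 'ieie'.
Captured: group 1 = 'ie'.

'ie'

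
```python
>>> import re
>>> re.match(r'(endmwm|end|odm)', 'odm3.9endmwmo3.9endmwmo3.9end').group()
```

'odm'

`re.match` only tries the pattern at the start of the string.
The match spans [0:3] → 'odm'.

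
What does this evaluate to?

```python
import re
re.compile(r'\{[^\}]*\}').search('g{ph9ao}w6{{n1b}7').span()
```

(1, 8)

The match spans [1:8] → '{ph9ao}'.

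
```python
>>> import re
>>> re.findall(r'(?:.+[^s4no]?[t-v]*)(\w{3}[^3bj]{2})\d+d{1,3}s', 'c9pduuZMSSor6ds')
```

With a single group, `findall` returns only what that group captured — 1 item.

['MSSor']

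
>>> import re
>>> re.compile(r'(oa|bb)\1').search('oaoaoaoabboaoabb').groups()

('oa',)

`\1` is not a pattern — it's the concrete string captured by group 1, re-applied verbatim.
Unlike `match`, `search` isn't anchored — it looks for the pattern anywhere in the string.
The match spans [0:4] → 'oaoa'.
Captured: group 1 = 'oa'.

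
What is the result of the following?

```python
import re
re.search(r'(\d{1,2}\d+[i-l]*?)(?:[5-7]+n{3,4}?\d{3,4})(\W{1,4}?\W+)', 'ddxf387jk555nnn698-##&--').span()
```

(4, 24)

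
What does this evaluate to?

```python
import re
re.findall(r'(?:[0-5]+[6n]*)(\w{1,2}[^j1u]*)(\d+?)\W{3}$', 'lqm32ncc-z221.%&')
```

This matches one or more of a character in [0-5], then zero or more of one of [6n] (non-capturing group); then 1 to 2 of a word character, then zero or more of any character except [j1u] (captured); then one or more of a digit (lazy) (captured); then exactly 3 of a non-word character; then anchored at the end.
Matches: at [3:16] match '32ncc-z221.%&', groups = ('cc-z22', '1').
2 groups means the one result is a tuple of 2 captured strings — 1 here.

[('cc-z22', '1')]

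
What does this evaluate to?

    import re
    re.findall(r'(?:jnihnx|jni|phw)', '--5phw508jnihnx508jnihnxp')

['phw', 'jnihnx', 'jnihnx']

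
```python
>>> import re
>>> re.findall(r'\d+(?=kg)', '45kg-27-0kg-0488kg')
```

The positive lookaround only admits positions where the adjacent text matches; those characters stay outside the span.
`findall` yields the raw match text (3 of them) because the pattern has no groups.

['45', '0', '0488']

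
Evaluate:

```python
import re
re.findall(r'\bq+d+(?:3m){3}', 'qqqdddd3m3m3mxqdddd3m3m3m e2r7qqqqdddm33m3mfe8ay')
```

This matches a word boundary (`\b`, zero-width); then one or more of a literal 'q'; then one or more of a literal 'd', then the literal '3m' repeated 3 times.
Scanning left to right: at [0:13] → 'qqqdddd3m3m3m'.
No capturing groups, so `findall` returns the 1 full match string.

['qqqdddd3m3m3m']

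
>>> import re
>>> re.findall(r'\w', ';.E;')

['E']

This matches a word character.
Walking the string: at [2:3] → 'E'.
With no groups in the pattern, `findall` gives back each whole match — 1 here.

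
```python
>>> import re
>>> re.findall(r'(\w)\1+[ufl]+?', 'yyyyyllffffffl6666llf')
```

['y', 'f', '6']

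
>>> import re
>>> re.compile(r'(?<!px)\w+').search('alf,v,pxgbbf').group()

A negative assertion filters positions out without eating any characters.
`search` walks the string left to right and returns the first match it finds.
The match spans [0:3] → 'alf'.

'alf'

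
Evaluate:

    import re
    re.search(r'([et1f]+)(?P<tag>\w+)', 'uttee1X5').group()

'ttee1X5'

The match spans [1:8] → 'ttee1X5'.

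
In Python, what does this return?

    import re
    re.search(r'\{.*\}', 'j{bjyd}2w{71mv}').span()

(1, 15)

`search` walks the string left to right and returns the first match it finds.
The match spans [1:15] → '{bjyd}2w{71mv}'.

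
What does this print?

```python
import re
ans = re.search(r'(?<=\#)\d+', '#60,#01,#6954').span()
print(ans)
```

The `(?=…)`/`(?<=…)` assertion just peeks at neighbouring text; it doesn't advance the match position.
`re.search` scans for the first position where the pattern succeeds.
The match spans [1:3] → '60'.

(1, 3)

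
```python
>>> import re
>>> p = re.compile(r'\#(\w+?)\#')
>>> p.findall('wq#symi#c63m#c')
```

One capturing group, so `findall` returns just the captured substring from the one match — 1 in all.

['symi']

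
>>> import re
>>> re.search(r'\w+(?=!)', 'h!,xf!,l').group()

'h'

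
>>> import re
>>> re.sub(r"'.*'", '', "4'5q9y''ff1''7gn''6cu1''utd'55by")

'455by'

Each match is replaced by ''.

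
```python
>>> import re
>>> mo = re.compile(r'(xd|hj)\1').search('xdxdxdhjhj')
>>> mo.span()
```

(0, 4)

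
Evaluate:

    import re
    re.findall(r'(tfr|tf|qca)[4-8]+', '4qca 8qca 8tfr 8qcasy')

[]

Because there's exactly one group, `findall` drops the full match and keeps group 1 from each hit.
Nothing in the string satisfies the pattern, so the list is empty.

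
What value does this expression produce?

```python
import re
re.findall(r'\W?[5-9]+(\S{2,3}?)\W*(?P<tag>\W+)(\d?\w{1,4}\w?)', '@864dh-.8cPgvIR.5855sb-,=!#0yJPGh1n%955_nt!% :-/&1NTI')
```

[('4dh', '.', '8cPgvI'), ('sb', '#', '0yJPGh'), ('_nt', '&', '1NTI')]

The pattern matches optionally a non-word character, then one or more of a character in [5-9]; then 2 to 3 of a non-whitespace character (lazy) (captured); then zero or more of a non-word character; then one or more of a non-word character (captured as 'tag'); then optionally a digit, then 1 to 4 of a word character, then optionally a word character (captured).
Scanning left to right: at [0:14] match '@864dh-.8cPgvI', groups = ('4dh', '.', '8cPgvI'); at [15:33] match '.5855sb-,=!#0yJPGh', groups = ('sb', '#', '0yJPGh'); at [35:53] match '%955_nt!% :-/&1NTI', groups = ('_nt', '&', '1NTI').
`findall` packs the 3 group values into a tuple for every match.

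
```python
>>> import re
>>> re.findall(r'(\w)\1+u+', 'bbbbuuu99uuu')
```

['b', '9']

A backreference is literal: `\1` must see the identical characters the first group matched.
One capturing group, so `findall` returns just the captured substring from each match — 2 in all.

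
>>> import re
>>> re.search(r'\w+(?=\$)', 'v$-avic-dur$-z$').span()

The positive lookaround only admits positions where the adjacent text matches; those characters stay outside the span.
The match spans [0:1] → 'v'.

(0, 1)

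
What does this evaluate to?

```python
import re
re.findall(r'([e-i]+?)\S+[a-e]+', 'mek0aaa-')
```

Pattern: one or more of a character in [e-i] (lazy) (captured); then one or more of a non-whitespace character; then one or more of a character in [a-e].
Matches: at [1:7] match 'ek0aaa', group 1 = 'e'.
`findall` collects group 1 from the one match (1 total).

['e']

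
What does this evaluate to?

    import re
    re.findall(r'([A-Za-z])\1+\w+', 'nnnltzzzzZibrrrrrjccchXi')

['n']

A backreference is literal: `\1` must see the identical characters the first group matched.
Scanning left to right: at [0:24] match 'nnnltzzzzZibrrrrrjccchXi', group 1 = 'n'.
With a single group, `findall` returns only what that group captured — 1 item.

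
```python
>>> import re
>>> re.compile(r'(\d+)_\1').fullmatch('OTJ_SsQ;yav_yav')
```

None

`\1` is not a pattern — it's the concrete string captured by group 1, re-applied verbatim.
`re.fullmatch` requires the pattern to consume the entire string.
Here there's no way to consume every character, so the call returns None.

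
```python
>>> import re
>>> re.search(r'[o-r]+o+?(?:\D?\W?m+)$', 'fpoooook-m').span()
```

(1, 10)

The pattern matches one or more of a character in [o-r]; then one or more of a literal 'o' (lazy); then optionally a non-digit, then optionally a non-word character, then one or more of the literal 'm' (non-capturing group); then anchored at the end.
The match spans [1:10] → 'poooook-m'.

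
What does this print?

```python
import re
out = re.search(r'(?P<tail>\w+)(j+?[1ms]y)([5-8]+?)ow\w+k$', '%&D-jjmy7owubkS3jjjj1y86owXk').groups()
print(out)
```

('jjmy7owubkS3jjj', 'j1y', '86')

This matches one or more of a word character (captured as 'tail'); then one or more of a literal 'j' (lazy), then one of [1ms], then the literal 'y' (captured); then one or more of a character in [5-8] (lazy) (captured); then the literal 'ow', then one or more of a word character, then a literal 'k'; then anchored at the end.
`search` walks the string left to right and returns the first match it finds.
The match spans [4:28] → 'jjmy7owubkS3jjjj1y86owXk'.
Captured: group 1 = 'jjmy7owubkS3jjj', group 2 = 'j1y', group 3 = '86'.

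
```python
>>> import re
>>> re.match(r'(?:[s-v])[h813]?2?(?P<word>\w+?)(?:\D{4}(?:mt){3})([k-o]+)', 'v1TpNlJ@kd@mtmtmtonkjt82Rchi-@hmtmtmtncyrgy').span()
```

`match` is anchored at position 0; if the pattern doesn't fit there, it returns None.
The match spans [0:20] → 'v1TpNlJ@kd@mtmtmtonk'.

(0, 20)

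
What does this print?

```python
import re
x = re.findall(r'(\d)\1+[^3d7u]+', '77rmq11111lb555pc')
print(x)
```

`\1` is not a pattern — it's the concrete string captured by group 1, re-applied verbatim.
Matches: at [0:17] match '77rmq11111lb555pc', group 1 = '7'.
One capturing group, so `findall` returns just the captured substring from the one match — 1 in all.

['7']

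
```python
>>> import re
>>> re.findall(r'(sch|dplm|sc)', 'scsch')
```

['sc', 'sch']

`|` is ordered: at each position the engine commits to the first alternative that works.
Scanning left to right: at [0:2] match 'sc', group 1 = 'sc'; at [2:5] match 'sch', group 1 = 'sch'.
`findall` collects group 1 from each match (2 total).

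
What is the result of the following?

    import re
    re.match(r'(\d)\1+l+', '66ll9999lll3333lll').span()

`re.match` only tries the pattern at the start of the string.
The match spans [0:4] → '66ll'.

(0, 4)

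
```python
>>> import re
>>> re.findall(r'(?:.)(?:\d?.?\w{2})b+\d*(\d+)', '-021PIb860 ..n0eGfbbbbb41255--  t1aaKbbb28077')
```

Because there's exactly one group, `findall` drops the full match and keeps group 1 from each hit.

['0', '5', '7']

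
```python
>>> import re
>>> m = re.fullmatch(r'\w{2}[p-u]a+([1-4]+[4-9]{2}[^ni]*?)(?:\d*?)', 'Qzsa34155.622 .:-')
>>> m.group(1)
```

'34155.622 .:-'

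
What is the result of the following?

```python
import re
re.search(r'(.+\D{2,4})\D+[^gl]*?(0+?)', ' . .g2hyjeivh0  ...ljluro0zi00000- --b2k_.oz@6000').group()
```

' . .g2hyjeivh0  ...ljluro0zi00000- --b2k_.oz@60'

This matches one or more of any character, then 2 to 4 of a non-digit (captured); then one or more of a non-digit, then zero or more of any character except [gl] (lazy); then one or more of a literal '0' (lazy) (captured).
Because the quantifier is non-greedy, it stops expanding at the earliest point where the rest of the pattern can succeed.
`re.search` scans for the first position where the pattern succeeds.
The match spans [0:47] → ' . .g2hyjeivh0  ...ljluro0zi00000- --b2k_.oz@60'.
Captured: group 1 = ' . .g2hyjeivh0  ...ljluro0zi00000- --b2k_.oz', group 2 = '0'.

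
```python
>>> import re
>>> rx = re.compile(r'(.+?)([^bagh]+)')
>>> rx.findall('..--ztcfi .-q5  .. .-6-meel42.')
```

[('.', '.--ztcfi .-q5  .. .-6-meel42.')]

Pattern: one or more of any character (lazy) (captured); then one or more of any character except [bagh] (captured).
Because the quantifier is non-greedy, it stops expanding at the earliest point where the rest of the pattern can succeed.
Matches: at [0:30] match '..--ztcfi .-q5  .. .-6-meel42.', groups = ('.', '.--ztcfi .-q5  .. .-6-meel42.').
`findall` packs the 2 group values into a tuple for every match.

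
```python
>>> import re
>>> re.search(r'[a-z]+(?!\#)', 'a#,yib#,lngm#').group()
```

'yi'

`(?!…)`/`(?<!…)` only lets a position through if the neighbouring text does NOT match; no characters are consumed.
Unlike `match`, `search` isn't anchored — it looks for the pattern anywhere in the string.
The match spans [3:5] → 'yi'.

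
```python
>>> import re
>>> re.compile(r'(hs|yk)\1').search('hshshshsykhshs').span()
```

After group 1 captures some text, `\1` only succeeds where that same text appears again.
The match spans [0:4] → 'hshs'.

(0, 4)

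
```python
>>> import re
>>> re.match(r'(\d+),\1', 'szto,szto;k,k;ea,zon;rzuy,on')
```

None

The backreference `\1` re-matches whatever the first group consumed, character for character.
With `match`, the pattern is implicitly anchored at the beginning.
Here the pattern fails at index 0, so the call returns None.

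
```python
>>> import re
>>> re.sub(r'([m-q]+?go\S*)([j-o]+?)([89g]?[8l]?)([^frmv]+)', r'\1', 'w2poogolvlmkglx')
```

Pattern: one or more of a character in [m-q] (lazy), then the literal 'go', then zero or more of a non-whitespace character (captured); then one or more of a character in [j-o] (lazy) (captured); then optionally one of [89g], then optionally one of [8l] (captured); then one or more of any character except [frmv] (captured).
Matches: at [2:15] → 'poogolvlmkglx'.
Each match is replaced using the text its own group 1 captured.

'w2poogolvlmkg'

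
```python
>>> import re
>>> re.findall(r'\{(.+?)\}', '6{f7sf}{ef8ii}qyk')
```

['f7sf', 'ef8ii']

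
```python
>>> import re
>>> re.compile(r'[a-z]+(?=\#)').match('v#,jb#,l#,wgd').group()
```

`re.match` only tries the pattern at the start of the string.
The match spans [0:1] → 'v'.

'v'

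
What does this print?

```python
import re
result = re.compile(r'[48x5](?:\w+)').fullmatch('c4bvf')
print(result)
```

The pattern matches one of [48x5]; then one or more of a word character (non-capturing group).
`re.fullmatch` requires the pattern to consume the entire string.
Here the string isn't matched end-to-end, so the call returns None.

None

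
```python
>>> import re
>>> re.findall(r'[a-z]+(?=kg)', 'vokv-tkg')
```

The `(?=…)`/`(?<=…)` assertion just peeks at neighbouring text; it doesn't advance the match position.
Walking the string: at [5:6] → 't'.
No capturing groups, so `findall` returns the 1 full match string.

['t']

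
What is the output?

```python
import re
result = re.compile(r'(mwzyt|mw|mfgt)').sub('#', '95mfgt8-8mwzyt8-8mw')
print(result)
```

The regex engine tests alternatives in the order written; an earlier branch that matches wins even if a later one would match more.
`sub` substitutes '#' at each match site.

95#8-8#8-8#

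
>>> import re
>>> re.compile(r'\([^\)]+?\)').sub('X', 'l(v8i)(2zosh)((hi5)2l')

Every occurrence is swapped for 'X'.

'lXXX2l'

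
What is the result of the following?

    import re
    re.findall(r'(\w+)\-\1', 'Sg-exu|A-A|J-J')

['A', 'J']

The backreference `\1` re-matches whatever the first group consumed, character for character.
Scanning left to right: at [7:10] match 'A-A', group 1 = 'A'; at [11:14] match 'J-J', group 1 = 'J'.
Because there's exactly one group, `findall` drops the full match and keeps group 1 from each hit.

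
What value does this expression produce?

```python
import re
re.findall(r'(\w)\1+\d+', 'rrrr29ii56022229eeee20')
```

['r', 'i', 'e']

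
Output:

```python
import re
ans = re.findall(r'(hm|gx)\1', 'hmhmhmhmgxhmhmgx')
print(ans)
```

['hm', 'hm', 'hm']

The backreference `\1` re-matches whatever the first group consumed, character for character.
Scanning left to right: at [0:4] match 'hmhm', group 1 = 'hm'; at [4:8] match 'hmhm', group 1 = 'hm'; at [10:14] match 'hmhm', group 1 = 'hm'.
With a single group, `findall` returns only what that group captured — 3 items.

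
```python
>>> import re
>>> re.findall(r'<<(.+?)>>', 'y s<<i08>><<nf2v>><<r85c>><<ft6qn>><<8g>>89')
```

Scanning left to right: at [3:10] match '<<i08>>', group 1 = 'i08'; at [10:18] match '<<nf2v>>', group 1 = 'nf2v'; at [18:26] match '<<r85c>>', group 1 = 'r85c'; at [26:35] match '<<ft6qn>>', group 1 = 'ft6qn'; at [35:41] match '<<8g>>', group 1 = '8g'.
One capturing group, so `findall` returns just the captured substring from each match — 5 in all.

['i08', 'nf2v', 'r85c', 'ft6qn', '8g']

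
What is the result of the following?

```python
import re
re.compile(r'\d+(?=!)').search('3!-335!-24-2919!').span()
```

(0, 1)

Lookahead/lookbehind check context without consuming it, so the matched span excludes the asserted characters.
`re.search` scans for the first position where the pattern succeeds.
The match spans [0:1] → '3'.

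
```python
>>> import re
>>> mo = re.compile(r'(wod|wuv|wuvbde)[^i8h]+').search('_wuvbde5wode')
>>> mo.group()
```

'wuvbde5wode'

The match spans [1:12] → 'wuvbde5wode'.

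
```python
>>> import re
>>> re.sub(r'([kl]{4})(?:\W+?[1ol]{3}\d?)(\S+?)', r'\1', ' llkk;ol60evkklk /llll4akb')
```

The pattern matches exactly 4 of one of [kl] (captured); then one or more of a non-word character (lazy), then exactly 3 of one of [1ol], then optionally a digit (non-capturing group); then one or more of a non-whitespace character (lazy) (captured).
Lazy quantifiers expand one character at a time until the remainder of the pattern can match.
Matches: at [12:22] → 'kklk /llll'.
The replacement refers to a captured group, so each match is rewritten using its own captured text.

' llkk;ol60evkklk4akb'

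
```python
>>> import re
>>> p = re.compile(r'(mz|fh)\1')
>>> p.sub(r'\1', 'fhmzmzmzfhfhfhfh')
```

'fhmzmzfhfh'

`\1` is not a pattern — it's the concrete string captured by group 1, re-applied verbatim.
Each match is replaced using the text its own group 1 captured.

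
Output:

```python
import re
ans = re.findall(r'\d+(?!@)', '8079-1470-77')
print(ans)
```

The negative lookahead/lookbehind blocks any match where the forbidden context is present.
Scanning left to right: at [0:4] → '8079'; at [5:9] → '1470'; at [10:12] → '77'.
No capturing groups, so `findall` returns the 3 full match strings.

['8079', '1470', '77']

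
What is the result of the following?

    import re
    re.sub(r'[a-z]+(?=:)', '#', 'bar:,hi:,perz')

The lookaround is zero-width — it requires the adjacent text to match without consuming it, so the asserted text isn't part of the match.
Matches: at [0:3] → 'bar'; at [5:7] → 'hi'.
`sub` substitutes '#' at each match site.

'#:,#:,perz'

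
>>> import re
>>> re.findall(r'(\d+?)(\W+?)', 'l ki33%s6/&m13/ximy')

This matches one or more of a digit (lazy) (captured); then one or more of a non-word character (lazy) (captured).
With 2 capturing groups, `findall` returns a 2-tuple per match.

[('33', '%'), ('6', '/'), ('13', '/')]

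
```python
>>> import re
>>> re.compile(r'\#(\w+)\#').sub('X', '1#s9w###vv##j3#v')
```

Each match is replaced by 'X'.

'1X#XXv'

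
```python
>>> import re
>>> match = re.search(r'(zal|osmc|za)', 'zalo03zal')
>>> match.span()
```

(0, 3)

The regex engine tests alternatives in the order written; an earlier branch that matches wins even if a later one would match more.
Unlike `match`, `search` isn't anchored — it looks for the pattern anywhere in the string.
The match spans [0:3] → 'zal'.
Captured: group 1 = 'zal'.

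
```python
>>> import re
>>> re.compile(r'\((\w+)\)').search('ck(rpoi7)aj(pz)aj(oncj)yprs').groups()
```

('rpoi7',)

The match spans [2:9] → '(rpoi7)'.
Captured: group 1 = 'rpoi7'.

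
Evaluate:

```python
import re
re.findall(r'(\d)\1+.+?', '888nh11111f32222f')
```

`\1` is not a pattern — it's the concrete string captured by group 1, re-applied verbatim.
Scanning left to right: at [0:4] match '888n', group 1 = '8'; at [5:11] match '11111f', group 1 = '1'; at [12:17] match '2222f', group 1 = '2'.
One capturing group, so `findall` returns just the captured substring from each match — 3 in all.

['8', '1', '2']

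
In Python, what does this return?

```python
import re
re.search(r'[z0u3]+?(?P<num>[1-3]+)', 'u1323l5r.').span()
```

(0, 5)

The pattern matches one or more of one of [z0u3] (lazy); then one or more of a character in [1-3] (captured as 'num').
`search` walks the string left to right and returns the first match it finds.
The match spans [0:5] → 'u1323'.
Captured: group 1 = '1323'.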